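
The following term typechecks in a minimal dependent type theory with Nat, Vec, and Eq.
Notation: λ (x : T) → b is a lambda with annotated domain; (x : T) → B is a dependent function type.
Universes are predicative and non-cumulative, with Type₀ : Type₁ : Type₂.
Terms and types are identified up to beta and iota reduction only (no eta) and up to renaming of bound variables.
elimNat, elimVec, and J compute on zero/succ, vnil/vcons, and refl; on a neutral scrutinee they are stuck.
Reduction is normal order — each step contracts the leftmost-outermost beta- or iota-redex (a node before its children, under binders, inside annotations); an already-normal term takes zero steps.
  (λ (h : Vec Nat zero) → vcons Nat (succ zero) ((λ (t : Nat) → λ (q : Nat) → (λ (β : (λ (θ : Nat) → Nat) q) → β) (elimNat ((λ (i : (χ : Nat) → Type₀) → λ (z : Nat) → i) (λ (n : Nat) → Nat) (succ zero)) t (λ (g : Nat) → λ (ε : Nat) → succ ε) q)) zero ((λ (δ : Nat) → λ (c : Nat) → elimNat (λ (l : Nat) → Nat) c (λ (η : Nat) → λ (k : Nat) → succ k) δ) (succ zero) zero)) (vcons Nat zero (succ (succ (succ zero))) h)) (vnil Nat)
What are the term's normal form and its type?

reduced normal form:
  vcons Nat (succ zero) (succ zero) (vcons Nat zero (succ (succ (succ zero))) (vnil Nat))
type:
  Vec Nat (succ (succ zero))


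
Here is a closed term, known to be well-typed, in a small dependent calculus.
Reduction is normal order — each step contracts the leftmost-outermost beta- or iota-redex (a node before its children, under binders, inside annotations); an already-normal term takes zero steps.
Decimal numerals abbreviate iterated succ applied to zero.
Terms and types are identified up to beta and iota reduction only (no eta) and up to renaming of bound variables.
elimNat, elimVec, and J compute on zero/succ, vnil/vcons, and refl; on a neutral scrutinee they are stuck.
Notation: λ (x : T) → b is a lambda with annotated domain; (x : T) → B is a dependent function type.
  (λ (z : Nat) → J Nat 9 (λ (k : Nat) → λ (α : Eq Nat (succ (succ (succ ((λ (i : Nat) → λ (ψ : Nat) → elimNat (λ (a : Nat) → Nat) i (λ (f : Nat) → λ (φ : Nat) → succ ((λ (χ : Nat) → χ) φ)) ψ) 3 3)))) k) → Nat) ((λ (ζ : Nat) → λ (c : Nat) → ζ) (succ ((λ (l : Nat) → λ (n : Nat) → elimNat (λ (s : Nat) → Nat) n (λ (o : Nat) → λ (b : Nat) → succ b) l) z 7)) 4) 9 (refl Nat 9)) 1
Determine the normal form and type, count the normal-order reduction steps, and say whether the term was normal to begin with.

reduced normal form:
  9
inferred type:
  Nat
reduction steps (normal order): 10
already normal: no
first contracted redex: a beta-redex


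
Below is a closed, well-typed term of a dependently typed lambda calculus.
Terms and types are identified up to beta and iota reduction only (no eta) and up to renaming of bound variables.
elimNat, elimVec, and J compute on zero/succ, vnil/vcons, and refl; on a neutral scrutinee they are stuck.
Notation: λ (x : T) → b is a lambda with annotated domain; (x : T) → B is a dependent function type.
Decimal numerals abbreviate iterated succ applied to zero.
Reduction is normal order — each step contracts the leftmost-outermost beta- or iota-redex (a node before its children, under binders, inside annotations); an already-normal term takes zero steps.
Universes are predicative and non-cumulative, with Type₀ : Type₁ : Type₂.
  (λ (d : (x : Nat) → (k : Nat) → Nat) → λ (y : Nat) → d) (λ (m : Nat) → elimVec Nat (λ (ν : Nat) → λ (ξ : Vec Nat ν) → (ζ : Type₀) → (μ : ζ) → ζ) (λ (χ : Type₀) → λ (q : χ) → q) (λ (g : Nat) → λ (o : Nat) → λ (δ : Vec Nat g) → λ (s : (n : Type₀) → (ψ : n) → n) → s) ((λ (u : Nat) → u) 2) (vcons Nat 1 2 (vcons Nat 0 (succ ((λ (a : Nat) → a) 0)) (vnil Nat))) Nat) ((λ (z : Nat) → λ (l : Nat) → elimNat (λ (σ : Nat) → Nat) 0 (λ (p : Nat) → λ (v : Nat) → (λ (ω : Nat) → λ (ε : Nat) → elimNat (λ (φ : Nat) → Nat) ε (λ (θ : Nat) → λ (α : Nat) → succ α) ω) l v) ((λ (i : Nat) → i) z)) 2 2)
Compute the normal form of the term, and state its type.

normal form:
  λ (d : Nat) → λ (x : Nat) → x
inferred type:
  (d : Nat) → (x : Nat) → Nat
observation: normalization takes exactly 14 steps under the normal-order strategy.


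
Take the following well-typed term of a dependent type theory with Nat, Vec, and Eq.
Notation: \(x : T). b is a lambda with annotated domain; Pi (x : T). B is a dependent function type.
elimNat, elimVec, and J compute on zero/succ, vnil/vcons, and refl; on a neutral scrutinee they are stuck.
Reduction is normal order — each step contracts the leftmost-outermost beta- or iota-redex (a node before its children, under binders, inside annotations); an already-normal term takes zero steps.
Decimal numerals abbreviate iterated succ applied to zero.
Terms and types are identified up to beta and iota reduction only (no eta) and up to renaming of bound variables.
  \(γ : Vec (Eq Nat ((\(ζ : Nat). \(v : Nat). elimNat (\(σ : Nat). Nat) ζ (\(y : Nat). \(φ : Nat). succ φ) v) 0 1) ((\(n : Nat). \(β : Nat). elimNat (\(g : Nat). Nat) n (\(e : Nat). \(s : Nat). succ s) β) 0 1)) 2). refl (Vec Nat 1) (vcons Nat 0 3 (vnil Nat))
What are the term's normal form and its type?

normal form:
  \(γ : Vec (Eq Nat 1 1) 2). refl (Vec Nat 1) (vcons Nat 0 3 (vnil Nat))
type:
  Pi (γ : Vec (Eq Nat 1 1) 2). Eq (Vec Nat 1) (vcons Nat 0 3 (vnil Nat)) (vcons Nat 0 3 (vnil Nat))


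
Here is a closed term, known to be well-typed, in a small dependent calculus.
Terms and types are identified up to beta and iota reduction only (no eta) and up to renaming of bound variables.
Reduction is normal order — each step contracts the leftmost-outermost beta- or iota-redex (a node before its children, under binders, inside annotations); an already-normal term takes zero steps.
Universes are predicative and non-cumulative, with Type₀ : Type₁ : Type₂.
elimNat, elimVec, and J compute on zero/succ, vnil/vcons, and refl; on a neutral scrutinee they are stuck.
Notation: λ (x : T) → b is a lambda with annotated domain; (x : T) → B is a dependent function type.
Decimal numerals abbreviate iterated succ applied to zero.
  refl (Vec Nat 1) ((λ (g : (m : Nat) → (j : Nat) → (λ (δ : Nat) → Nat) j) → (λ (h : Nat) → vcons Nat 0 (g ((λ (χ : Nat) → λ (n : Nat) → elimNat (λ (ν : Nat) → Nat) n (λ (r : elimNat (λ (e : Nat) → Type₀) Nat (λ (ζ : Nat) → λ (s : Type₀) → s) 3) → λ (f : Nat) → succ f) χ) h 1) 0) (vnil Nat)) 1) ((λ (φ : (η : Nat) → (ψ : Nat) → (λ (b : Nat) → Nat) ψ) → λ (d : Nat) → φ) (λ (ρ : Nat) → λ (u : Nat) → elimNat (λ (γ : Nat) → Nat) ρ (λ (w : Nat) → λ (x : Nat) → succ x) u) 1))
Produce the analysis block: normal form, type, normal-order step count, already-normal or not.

reduced normal form:
  refl (Vec Nat 1) (vcons Nat 0 2 (vnil Nat))
inferred type:
  Eq (Vec Nat 1) (vcons Nat 0 2 (vnil Nat)) (vcons Nat 0 2 (vnil Nat))
normal-order step count: 13
already normal: no
first contracted redex: a beta-redex


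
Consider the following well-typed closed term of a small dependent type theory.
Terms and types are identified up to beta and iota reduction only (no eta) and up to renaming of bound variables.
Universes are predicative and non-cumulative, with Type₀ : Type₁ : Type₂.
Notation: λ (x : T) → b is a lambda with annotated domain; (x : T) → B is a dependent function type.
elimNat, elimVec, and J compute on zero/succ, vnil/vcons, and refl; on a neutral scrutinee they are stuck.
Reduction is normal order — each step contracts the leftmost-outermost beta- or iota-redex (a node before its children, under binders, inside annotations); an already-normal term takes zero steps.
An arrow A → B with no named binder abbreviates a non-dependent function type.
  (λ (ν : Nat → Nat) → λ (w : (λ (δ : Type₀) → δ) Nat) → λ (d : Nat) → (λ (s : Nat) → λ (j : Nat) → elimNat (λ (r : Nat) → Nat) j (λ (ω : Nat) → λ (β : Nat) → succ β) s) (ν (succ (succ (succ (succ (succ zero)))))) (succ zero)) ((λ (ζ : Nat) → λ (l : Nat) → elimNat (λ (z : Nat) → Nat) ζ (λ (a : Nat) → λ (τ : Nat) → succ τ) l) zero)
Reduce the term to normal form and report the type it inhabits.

normal form:
  λ (ν : Nat) → λ (w : Nat) → succ (succ (succ (succ (succ (succ zero)))))
inferred type:
  Nat → Nat → Nat
observation: the term reaches its normal form after 38 normal-order steps.


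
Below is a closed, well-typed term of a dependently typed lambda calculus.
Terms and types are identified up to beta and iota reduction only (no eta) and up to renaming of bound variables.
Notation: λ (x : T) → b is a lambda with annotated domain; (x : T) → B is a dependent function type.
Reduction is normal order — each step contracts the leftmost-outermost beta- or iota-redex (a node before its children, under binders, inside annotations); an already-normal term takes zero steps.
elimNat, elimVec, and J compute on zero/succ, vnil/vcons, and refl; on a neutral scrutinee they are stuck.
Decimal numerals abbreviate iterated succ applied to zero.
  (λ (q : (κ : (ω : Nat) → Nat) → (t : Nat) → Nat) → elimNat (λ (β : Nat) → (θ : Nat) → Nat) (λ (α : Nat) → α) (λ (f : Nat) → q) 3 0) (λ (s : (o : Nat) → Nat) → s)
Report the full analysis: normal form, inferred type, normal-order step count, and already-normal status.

normal form:
  0
type:
  Nat
reduction steps (normal order): 12
term was already normal: no
first contracted redex: a beta-redex


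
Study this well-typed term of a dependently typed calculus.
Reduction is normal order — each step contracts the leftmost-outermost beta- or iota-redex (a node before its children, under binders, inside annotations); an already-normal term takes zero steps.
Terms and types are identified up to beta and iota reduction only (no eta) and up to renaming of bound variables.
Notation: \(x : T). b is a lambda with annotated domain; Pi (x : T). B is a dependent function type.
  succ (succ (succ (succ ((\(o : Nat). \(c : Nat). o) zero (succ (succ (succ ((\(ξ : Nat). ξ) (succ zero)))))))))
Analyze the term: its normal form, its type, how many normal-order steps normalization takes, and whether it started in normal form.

resulting normal form:
  succ (succ (succ (succ zero)))
type:
  Nat
reduction steps (normal order): 2
already normal: no
first redex: a beta-redex


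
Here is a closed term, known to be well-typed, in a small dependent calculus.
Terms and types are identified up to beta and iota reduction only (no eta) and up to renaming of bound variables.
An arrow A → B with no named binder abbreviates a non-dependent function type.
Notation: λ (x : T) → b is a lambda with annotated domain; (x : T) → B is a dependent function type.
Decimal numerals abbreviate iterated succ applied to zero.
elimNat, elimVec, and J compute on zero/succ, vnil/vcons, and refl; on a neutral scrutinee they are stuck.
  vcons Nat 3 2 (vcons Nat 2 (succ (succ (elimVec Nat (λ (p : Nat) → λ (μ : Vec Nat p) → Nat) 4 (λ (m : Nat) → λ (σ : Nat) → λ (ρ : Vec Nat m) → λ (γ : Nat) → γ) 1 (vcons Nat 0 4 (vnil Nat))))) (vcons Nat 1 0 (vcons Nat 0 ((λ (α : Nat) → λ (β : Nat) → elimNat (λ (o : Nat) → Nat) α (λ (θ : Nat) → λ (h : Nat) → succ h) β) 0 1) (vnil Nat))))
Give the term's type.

type:
  Vec Nat 4


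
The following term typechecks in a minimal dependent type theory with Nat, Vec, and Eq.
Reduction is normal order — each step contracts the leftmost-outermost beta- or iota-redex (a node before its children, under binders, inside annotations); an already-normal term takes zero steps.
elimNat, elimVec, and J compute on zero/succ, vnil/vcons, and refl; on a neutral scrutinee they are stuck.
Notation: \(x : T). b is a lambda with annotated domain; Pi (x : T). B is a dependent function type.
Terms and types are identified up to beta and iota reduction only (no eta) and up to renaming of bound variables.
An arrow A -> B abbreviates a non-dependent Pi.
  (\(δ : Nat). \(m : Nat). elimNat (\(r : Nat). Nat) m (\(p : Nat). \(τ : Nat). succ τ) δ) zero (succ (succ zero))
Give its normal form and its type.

resulting normal form:
  succ (succ zero)
inferred type:
  Nat


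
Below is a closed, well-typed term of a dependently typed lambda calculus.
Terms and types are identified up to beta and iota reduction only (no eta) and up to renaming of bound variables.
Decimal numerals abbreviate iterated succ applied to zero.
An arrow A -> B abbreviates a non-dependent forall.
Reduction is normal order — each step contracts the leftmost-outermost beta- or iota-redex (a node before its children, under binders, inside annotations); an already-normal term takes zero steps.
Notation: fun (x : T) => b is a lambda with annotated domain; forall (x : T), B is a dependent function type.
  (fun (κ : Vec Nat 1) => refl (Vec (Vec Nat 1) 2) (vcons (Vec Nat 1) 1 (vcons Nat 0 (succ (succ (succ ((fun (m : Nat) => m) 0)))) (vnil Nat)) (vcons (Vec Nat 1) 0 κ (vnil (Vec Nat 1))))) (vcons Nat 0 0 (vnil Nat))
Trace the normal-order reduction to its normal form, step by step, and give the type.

reduction (normal order):
  (fun (κ : Vec Nat 1) => refl (Vec (Vec Nat 1) 2) (vcons (Vec Nat 1) 1 (vcons Nat 0 (succ (succ (succ ((fun (m : Nat) => m) 0)))) (vnil Nat)) (vcons (Vec Nat 1) 0 κ (vnil (Vec Nat 1))))) (vcons Nat 0 0 (vnil Nat))
  ~> refl (Vec (Vec Nat 1) 2) (vcons (Vec Nat 1) 1 (vcons Nat 0 (succ (succ (succ ((fun (κ : Nat) => κ) 0)))) (vnil Nat)) (vcons (Vec Nat 1) 0 (vcons Nat 0 0 (vnil Nat)) (vnil (Vec Nat 1))))
  ~> refl (Vec (Vec Nat 1) 2) (vcons (Vec Nat 1) 1 (vcons Nat 0 3 (vnil Nat)) (vcons (Vec Nat 1) 0 (vcons Nat 0 0 (vnil Nat)) (vnil (Vec Nat 1))))
inferred type:
  Eq (Vec (Vec Nat 1) 2) (vcons (Vec Nat 1) 1 (vcons Nat 0 3 (vnil Nat)) (vcons (Vec Nat 1) 0 (vcons Nat 0 0 (vnil Nat)) (vnil (Vec Nat 1)))) (vcons (Vec Nat 1) 1 (vcons Nat 0 3 (vnil Nat)) (vcons (Vec Nat 1) 0 (vcons Nat 0 0 (vnil Nat)) (vnil (Vec Nat 1))))


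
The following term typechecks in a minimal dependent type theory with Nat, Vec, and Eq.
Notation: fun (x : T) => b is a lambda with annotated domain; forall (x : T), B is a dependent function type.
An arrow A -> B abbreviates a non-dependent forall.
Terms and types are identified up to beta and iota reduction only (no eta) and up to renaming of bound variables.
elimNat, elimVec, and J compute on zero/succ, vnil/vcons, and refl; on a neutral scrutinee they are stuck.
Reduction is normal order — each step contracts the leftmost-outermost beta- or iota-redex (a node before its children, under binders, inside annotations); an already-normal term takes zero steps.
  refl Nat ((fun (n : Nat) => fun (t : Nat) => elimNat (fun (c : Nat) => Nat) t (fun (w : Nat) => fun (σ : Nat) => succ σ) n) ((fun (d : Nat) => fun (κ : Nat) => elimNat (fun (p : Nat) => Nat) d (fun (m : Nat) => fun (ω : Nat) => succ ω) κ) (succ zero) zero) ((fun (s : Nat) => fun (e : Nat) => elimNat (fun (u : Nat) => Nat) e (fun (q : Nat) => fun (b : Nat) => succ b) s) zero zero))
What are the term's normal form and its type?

reduced normal form:
  refl Nat (succ zero)
inferred type:
  Eq Nat (succ zero) (succ zero)


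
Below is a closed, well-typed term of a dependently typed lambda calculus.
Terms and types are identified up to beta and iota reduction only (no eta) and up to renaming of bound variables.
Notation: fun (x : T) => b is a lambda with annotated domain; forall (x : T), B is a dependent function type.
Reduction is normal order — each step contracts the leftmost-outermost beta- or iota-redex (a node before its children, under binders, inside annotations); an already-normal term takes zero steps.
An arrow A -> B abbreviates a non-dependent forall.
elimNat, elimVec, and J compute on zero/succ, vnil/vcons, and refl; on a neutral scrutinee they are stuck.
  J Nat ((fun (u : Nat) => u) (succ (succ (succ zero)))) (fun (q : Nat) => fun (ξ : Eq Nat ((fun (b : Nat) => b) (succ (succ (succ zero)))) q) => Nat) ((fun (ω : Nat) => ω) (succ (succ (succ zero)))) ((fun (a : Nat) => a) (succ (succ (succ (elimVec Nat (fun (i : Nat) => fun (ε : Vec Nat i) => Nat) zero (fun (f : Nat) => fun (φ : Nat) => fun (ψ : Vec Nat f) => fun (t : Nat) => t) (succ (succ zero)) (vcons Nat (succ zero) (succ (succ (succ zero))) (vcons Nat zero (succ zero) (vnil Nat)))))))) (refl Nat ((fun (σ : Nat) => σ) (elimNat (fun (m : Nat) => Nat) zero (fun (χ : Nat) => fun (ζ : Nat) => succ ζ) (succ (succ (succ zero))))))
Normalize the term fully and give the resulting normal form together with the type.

resulting normal form:
  succ (succ (succ zero))
the term's type:
  Nat
observation: the first redex contracted is a J iota-redex; the normal form is reached in 2 normal-order steps.


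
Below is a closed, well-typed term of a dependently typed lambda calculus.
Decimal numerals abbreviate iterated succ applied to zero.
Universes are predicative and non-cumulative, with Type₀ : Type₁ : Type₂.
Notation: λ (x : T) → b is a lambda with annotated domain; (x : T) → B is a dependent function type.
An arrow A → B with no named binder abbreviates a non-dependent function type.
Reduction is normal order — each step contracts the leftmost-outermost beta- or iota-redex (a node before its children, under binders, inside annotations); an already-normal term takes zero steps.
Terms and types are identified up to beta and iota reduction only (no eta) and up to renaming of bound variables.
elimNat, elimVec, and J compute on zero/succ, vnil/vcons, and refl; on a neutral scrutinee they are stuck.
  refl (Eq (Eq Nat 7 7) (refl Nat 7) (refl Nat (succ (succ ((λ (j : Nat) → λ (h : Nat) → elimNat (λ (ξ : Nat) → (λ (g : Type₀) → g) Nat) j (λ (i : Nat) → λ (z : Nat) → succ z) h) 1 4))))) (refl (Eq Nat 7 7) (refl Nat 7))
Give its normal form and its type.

normal form:
  refl (Eq (Eq Nat 7 7) (refl Nat 7) (refl Nat 7)) (refl (Eq Nat 7 7) (refl Nat 7))
inferred type:
  Eq (Eq (Eq Nat 7 7) (refl Nat 7) (refl Nat 7)) (refl (Eq Nat 7 7) (refl Nat 7)) (refl (Eq Nat 7 7) (refl Nat 7))
observation: the first redex contracted is a beta-redex; the normal form is reached in 15 normal-order steps.


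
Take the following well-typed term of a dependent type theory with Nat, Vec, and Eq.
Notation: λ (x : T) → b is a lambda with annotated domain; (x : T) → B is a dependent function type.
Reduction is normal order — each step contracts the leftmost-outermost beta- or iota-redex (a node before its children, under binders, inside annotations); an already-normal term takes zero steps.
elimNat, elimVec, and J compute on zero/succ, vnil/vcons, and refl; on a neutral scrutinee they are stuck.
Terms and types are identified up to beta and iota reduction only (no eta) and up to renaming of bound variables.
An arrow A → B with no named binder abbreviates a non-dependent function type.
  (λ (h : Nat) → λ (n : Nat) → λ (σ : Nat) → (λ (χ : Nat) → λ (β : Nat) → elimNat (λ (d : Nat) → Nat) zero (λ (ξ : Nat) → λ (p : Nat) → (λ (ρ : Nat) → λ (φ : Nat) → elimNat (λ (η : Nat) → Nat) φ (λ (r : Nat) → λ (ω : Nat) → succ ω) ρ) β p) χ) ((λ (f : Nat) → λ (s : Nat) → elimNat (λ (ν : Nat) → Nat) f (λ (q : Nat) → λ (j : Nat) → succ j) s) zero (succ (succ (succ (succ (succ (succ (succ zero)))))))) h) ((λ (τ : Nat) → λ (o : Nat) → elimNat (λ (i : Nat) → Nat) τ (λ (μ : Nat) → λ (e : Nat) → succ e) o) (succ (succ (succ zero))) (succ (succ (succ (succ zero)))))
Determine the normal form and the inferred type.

resulting normal form:
  λ (h : Nat) → λ (n : Nat) → succ (succ (succ (succ (succ (succ (succ (succ (succ (succ (succ (succ (succ (succ (succ (succ (succ (succ (succ (succ (succ (succ (succ (succ (succ (succ (succ (succ (succ (succ (succ (succ (succ (succ (succ (succ (succ (succ (succ (succ (succ (succ (succ (succ (succ (succ (succ (succ (succ zero))))))))))))))))))))))))))))))))))))))))))))))))
the term's type:
  Nat → Nat → Nat


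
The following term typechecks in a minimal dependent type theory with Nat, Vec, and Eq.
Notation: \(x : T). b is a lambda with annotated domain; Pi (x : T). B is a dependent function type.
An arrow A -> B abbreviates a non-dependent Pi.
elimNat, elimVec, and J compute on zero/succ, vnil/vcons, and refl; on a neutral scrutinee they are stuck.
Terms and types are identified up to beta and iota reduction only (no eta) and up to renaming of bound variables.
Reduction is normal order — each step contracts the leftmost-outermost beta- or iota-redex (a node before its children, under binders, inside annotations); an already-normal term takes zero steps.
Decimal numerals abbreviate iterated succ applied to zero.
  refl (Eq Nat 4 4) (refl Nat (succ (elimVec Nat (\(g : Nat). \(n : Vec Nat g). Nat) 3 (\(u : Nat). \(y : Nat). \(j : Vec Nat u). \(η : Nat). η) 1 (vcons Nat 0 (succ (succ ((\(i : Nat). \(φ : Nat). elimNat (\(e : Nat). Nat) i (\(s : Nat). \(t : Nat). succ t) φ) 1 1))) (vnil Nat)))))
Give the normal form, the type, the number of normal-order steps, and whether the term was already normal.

resulting normal form:
  refl (Eq Nat 4 4) (refl Nat 4)
the term's type:
  Eq (Eq Nat 4 4) (refl Nat 4) (refl Nat 4)
reduction steps (normal order): 6
term was already normal: no
first redex: an elimVec iota-redex


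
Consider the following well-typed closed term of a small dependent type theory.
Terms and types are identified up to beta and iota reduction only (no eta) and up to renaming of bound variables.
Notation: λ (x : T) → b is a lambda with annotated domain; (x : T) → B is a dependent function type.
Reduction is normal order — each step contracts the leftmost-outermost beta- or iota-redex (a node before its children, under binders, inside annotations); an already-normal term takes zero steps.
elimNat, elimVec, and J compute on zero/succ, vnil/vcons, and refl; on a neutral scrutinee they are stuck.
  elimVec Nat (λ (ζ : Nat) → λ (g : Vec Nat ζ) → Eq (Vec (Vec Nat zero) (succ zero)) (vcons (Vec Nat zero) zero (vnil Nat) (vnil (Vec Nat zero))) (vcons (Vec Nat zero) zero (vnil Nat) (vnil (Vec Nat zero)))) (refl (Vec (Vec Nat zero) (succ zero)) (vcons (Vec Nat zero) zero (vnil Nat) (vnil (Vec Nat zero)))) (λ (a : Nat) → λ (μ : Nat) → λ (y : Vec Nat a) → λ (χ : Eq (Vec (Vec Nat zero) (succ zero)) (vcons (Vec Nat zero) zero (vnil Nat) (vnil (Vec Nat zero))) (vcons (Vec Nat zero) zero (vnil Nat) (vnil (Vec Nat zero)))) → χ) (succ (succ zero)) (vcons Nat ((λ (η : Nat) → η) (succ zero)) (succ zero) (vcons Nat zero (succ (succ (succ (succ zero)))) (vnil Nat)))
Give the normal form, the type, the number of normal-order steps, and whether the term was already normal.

resulting normal form:
  refl (Vec (Vec Nat zero) (succ zero)) (vcons (Vec Nat zero) zero (vnil Nat) (vnil (Vec Nat zero)))
the term's type:
  Eq (Vec (Vec Nat zero) (succ zero)) (vcons (Vec Nat zero) zero (vnil Nat) (vnil (Vec Nat zero))) (vcons (Vec Nat zero) zero (vnil Nat) (vnil (Vec Nat zero)))
reduction steps (normal order): 11
already normal: no
first redex: an elimVec iota-redex


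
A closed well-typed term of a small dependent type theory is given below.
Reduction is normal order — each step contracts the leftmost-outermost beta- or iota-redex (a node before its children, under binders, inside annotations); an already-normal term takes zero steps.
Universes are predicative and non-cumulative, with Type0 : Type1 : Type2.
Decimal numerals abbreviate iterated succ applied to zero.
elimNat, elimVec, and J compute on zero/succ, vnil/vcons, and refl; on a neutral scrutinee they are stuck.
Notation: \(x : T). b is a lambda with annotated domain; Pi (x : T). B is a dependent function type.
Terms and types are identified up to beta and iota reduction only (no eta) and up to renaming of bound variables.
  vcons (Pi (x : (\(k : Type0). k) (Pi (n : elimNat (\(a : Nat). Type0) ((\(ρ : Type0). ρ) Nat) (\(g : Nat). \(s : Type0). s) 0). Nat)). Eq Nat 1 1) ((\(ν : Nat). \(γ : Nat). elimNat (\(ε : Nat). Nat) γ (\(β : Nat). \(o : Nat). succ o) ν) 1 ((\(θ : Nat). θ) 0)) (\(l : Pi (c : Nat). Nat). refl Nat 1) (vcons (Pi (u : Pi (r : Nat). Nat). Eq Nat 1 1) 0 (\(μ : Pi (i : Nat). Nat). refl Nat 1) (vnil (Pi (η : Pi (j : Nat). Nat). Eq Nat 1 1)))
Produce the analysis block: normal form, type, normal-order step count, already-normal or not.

resulting normal form:
  vcons (Pi (x : Pi (k : Nat). Nat). Eq Nat 1 1) 1 (\(n : Pi (a : Nat). Nat). refl Nat 1) (vcons (Pi (ρ : Pi (g : Nat). Nat). Eq Nat 1 1) 0 (\(s : Pi (ν : Nat). Nat). refl Nat 1) (vnil (Pi (γ : Pi (ε : Nat). Nat). Eq Nat 1 1)))
the term's type:
  Vec (Pi (x : Pi (k : Nat). Nat). Eq Nat 1 1) 2
steps to reach normal form (normal order): 10
started in normal form: no
first redex: a beta-redex


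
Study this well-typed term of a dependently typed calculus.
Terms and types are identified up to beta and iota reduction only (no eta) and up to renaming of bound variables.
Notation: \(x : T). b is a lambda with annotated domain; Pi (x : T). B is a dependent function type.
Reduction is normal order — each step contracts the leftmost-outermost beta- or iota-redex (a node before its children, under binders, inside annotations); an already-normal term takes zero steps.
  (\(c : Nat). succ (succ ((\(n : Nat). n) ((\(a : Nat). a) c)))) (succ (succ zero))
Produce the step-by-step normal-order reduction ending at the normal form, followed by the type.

normal-order reduction sequence:
  (\(c : Nat). succ (succ ((\(n : Nat). n) ((\(a : Nat). a) c)))) (succ (succ zero))
  ~> succ (succ ((\(c : Nat). c) ((\(n : Nat). n) (succ (succ zero)))))
  ~> succ (succ ((\(c : Nat). c) (succ (succ zero))))
  ~> succ (succ (succ (succ zero)))
type:
  Nat


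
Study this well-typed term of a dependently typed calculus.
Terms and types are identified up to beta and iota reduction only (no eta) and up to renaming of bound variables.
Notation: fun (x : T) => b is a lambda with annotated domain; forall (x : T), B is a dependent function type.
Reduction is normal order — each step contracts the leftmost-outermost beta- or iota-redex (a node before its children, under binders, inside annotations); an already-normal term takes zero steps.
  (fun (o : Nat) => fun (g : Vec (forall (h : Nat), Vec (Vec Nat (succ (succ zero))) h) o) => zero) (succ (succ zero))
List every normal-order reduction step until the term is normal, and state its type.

normal-order reduction sequence:
  (fun (o : Nat) => fun (g : Vec (forall (h : Nat), Vec (Vec Nat (succ (succ zero))) h) o) => zero) (succ (succ zero))
  ~> fun (o : Vec (forall (g : Nat), Vec (Vec Nat (succ (succ zero))) g) (succ (succ zero))) => zero
inferred type:
  forall (o : Vec (forall (g : Nat), Vec (Vec Nat (succ (succ zero))) g) (succ (succ zero))), Nat


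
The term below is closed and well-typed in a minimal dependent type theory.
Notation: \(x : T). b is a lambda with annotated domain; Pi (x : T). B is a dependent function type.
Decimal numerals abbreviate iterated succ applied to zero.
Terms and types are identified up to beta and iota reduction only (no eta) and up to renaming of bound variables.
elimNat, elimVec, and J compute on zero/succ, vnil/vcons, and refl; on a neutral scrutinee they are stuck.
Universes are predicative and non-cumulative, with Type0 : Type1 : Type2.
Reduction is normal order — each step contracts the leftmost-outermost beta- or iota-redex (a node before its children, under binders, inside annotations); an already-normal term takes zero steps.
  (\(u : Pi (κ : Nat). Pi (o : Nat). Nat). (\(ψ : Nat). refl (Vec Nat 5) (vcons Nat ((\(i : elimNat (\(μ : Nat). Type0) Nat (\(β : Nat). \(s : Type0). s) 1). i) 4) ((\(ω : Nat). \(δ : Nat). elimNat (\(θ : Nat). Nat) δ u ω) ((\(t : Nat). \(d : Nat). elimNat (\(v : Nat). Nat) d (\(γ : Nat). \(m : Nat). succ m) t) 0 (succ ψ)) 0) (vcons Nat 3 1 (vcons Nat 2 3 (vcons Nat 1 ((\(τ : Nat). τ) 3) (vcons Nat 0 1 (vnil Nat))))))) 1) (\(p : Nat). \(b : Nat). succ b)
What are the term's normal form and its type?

reduced normal form:
  refl (Vec Nat 5) (vcons Nat 4 2 (vcons Nat 3 1 (vcons Nat 2 3 (vcons Nat 1 3 (vcons Nat 0 1 (vnil Nat))))))
type:
  Eq (Vec Nat 5) (vcons Nat 4 2 (vcons Nat 3 1 (vcons Nat 2 3 (vcons Nat 1 3 (vcons Nat 0 1 (vnil Nat)))))) (vcons Nat 4 2 (vcons Nat 3 1 (vcons Nat 2 3 (vcons Nat 1 3 (vcons Nat 0 1 (vnil Nat))))))


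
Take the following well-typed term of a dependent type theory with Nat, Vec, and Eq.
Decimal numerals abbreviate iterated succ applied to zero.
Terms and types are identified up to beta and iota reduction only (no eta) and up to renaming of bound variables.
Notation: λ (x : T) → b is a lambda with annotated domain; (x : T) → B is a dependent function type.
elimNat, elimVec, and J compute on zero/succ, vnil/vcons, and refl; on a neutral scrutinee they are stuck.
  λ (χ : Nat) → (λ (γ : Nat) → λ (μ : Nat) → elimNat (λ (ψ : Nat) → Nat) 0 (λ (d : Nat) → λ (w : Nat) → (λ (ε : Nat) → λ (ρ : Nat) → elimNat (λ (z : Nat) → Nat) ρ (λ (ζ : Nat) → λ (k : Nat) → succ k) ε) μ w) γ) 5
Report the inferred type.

inferred type:
  (χ : Nat) → (γ : Nat) → Nat


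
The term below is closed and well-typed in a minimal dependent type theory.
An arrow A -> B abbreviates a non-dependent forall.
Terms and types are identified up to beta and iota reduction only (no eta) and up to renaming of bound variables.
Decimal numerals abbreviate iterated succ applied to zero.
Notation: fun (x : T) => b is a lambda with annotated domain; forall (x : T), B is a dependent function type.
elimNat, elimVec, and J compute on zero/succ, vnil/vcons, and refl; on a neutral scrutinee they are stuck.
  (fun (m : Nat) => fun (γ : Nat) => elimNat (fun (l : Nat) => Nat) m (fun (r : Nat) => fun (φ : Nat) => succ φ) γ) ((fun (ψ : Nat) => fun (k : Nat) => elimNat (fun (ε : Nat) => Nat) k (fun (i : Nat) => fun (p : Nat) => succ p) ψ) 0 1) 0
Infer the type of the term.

inferred type:
  Nat


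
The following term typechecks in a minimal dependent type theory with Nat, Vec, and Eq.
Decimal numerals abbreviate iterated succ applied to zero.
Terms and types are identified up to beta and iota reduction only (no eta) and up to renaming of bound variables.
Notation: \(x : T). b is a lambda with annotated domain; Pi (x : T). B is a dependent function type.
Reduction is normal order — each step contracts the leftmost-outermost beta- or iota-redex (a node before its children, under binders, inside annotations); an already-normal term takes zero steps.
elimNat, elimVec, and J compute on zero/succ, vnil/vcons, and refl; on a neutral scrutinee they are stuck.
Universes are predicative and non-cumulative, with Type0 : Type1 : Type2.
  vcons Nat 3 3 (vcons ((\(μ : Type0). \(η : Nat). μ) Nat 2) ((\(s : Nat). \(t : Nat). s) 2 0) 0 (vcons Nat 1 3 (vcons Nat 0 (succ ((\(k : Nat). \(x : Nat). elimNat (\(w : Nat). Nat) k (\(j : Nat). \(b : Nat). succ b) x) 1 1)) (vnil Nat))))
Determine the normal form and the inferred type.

normal form:
  vcons Nat 3 3 (vcons Nat 2 0 (vcons Nat 1 3 (vcons Nat 0 3 (vnil Nat))))
inferred type:
  Vec Nat 4
observation: the first redex contracted is a beta-redex; the normal form is reached in 10 normal-order steps.


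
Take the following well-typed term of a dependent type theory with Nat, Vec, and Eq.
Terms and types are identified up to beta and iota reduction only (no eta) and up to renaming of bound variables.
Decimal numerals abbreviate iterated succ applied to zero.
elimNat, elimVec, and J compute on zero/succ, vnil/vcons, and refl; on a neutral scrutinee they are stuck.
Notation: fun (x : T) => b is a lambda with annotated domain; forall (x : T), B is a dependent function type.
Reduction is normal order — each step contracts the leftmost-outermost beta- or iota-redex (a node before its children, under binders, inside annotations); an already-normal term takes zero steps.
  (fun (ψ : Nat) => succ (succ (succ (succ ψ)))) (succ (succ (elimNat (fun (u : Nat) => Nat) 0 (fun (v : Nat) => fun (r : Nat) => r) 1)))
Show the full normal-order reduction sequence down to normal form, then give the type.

normal-order reduction:
  (fun (ψ : Nat) => succ (succ (succ (succ ψ)))) (succ (succ (elimNat (fun (u : Nat) => Nat) 0 (fun (v : Nat) => fun (r : Nat) => r) 1)))
  ~> succ (succ (succ (succ (succ (succ (elimNat (fun (ψ : Nat) => Nat) 0 (fun (u : Nat) => fun (v : Nat) => v) 1))))))
  ~> succ (succ (succ (succ (succ (succ ((fun (ψ : Nat) => fun (u : Nat) => u) 0 (elimNat (fun (v : Nat) => Nat) 0 (fun (r : Nat) => fun (o : Nat) => o) 0)))))))
  ~> succ (succ (succ (succ (succ (succ ((fun (ψ : Nat) => ψ) (elimNat (fun (u : Nat) => Nat) 0 (fun (v : Nat) => fun (r : Nat) => r) 0)))))))
  ~> succ (succ (succ (succ (succ (succ (elimNat (fun (ψ : Nat) => Nat) 0 (fun (u : Nat) => fun (v : Nat) => v) 0))))))
  ~> 6
inferred type:
  Nat


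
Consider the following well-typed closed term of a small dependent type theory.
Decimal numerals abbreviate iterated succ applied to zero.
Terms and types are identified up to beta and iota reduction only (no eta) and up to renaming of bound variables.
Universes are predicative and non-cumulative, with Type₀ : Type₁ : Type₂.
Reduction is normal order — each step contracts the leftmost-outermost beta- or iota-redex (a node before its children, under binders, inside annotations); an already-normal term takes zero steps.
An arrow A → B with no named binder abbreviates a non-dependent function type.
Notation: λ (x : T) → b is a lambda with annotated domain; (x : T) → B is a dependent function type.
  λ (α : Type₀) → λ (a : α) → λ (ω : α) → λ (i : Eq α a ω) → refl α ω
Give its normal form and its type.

normal form:
  λ (α : Type₀) → λ (a : α) → λ (ω : α) → λ (i : Eq α a ω) → refl α ω
inferred type:
  (α : Type₀) → (a : α) → (ω : α) → Eq α a ω → Eq α ω ω


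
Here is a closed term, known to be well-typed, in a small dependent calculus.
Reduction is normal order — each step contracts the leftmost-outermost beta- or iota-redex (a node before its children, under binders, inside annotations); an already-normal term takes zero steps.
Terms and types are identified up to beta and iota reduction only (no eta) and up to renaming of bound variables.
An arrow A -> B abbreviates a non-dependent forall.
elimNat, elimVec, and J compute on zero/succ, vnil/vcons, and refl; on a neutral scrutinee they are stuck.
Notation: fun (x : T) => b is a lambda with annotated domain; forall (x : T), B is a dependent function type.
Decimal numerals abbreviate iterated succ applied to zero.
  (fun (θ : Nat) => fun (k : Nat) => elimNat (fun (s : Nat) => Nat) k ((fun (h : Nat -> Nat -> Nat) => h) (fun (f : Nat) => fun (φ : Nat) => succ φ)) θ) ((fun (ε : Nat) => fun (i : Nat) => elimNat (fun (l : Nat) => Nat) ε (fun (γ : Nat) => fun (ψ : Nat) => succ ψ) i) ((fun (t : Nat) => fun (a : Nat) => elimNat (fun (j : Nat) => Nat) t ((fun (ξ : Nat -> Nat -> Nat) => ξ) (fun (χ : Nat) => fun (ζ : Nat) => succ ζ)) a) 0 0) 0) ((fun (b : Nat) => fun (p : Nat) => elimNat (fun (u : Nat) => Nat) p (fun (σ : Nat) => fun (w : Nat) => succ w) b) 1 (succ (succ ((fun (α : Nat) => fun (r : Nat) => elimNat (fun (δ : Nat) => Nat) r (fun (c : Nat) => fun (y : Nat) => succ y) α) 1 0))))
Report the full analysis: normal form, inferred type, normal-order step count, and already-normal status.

normal form:
  4
inferred type:
  Nat
reduction steps (normal order): 22
already normal: no
first contracted redex: a beta-redex


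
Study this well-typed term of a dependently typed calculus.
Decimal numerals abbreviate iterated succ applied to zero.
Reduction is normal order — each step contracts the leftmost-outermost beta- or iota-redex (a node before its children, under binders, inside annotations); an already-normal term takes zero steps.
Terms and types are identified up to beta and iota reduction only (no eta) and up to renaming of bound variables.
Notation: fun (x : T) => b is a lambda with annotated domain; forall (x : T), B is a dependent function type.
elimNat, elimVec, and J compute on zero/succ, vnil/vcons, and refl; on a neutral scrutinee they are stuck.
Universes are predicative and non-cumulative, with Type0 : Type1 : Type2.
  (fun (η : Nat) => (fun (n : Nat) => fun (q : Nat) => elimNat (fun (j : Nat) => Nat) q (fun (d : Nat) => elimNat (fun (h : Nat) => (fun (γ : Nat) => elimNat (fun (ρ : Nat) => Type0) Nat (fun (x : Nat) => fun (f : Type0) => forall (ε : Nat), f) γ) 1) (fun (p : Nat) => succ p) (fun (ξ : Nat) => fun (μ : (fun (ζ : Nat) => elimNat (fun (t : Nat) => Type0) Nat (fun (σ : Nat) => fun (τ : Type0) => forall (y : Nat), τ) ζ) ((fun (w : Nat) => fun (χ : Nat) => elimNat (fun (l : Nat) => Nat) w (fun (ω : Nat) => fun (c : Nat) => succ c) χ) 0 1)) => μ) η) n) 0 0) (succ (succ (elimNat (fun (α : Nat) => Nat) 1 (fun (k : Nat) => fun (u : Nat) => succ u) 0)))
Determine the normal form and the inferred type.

resulting normal form:
  0
the term's type:
  Nat


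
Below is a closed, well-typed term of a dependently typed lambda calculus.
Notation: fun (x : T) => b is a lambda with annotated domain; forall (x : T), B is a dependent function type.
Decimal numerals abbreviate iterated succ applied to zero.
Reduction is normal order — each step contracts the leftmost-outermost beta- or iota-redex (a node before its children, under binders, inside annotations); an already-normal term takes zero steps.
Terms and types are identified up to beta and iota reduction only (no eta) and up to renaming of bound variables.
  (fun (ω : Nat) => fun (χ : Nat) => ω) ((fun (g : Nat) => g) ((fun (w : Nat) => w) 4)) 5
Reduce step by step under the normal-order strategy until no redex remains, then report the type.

reduction (normal order):
  (fun (ω : Nat) => fun (χ : Nat) => ω) ((fun (g : Nat) => g) ((fun (w : Nat) => w) 4)) 5
  ~> (fun (ω : Nat) => (fun (χ : Nat) => χ) ((fun (g : Nat) => g) 4)) 5
  ~> (fun (ω : Nat) => ω) ((fun (χ : Nat) => χ) 4)
  ~> (fun (ω : Nat) => ω) 4
  ~> 4
inferred type:
  Nat


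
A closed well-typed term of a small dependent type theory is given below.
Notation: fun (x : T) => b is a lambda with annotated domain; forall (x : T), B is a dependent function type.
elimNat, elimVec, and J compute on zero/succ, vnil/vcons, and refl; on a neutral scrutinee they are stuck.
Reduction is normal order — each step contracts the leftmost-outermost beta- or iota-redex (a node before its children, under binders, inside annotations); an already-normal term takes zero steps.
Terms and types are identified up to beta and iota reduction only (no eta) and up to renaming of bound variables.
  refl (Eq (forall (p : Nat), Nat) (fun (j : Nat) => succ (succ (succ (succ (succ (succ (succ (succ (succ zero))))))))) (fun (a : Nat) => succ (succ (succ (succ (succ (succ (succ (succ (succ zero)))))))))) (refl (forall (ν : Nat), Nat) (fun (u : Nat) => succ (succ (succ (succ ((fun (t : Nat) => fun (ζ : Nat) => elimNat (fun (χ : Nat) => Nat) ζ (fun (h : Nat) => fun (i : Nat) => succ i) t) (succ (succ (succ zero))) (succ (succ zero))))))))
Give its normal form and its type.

reduced normal form:
  refl (Eq (forall (p : Nat), Nat) (fun (j : Nat) => succ (succ (succ (succ (succ (succ (succ (succ (succ zero))))))))) (fun (a : Nat) => succ (succ (succ (succ (succ (succ (succ (succ (succ zero)))))))))) (refl (forall (ν : Nat), Nat) (fun (u : Nat) => succ (succ (succ (succ (succ (succ (succ (succ (succ zero))))))))))
the term's type:
  Eq (Eq (forall (p : Nat), Nat) (fun (j : Nat) => succ (succ (succ (succ (succ (succ (succ (succ (succ zero))))))))) (fun (a : Nat) => succ (succ (succ (succ (succ (succ (succ (succ (succ zero)))))))))) (refl (forall (ν : Nat), Nat) (fun (u : Nat) => succ (succ (succ (succ (succ (succ (succ (succ (succ zero)))))))))) (refl (forall (t : Nat), Nat) (fun (ζ : Nat) => succ (succ (succ (succ (succ (succ (succ (succ (succ zero))))))))))
observation: 12 normal-order steps separate the term from its normal form.


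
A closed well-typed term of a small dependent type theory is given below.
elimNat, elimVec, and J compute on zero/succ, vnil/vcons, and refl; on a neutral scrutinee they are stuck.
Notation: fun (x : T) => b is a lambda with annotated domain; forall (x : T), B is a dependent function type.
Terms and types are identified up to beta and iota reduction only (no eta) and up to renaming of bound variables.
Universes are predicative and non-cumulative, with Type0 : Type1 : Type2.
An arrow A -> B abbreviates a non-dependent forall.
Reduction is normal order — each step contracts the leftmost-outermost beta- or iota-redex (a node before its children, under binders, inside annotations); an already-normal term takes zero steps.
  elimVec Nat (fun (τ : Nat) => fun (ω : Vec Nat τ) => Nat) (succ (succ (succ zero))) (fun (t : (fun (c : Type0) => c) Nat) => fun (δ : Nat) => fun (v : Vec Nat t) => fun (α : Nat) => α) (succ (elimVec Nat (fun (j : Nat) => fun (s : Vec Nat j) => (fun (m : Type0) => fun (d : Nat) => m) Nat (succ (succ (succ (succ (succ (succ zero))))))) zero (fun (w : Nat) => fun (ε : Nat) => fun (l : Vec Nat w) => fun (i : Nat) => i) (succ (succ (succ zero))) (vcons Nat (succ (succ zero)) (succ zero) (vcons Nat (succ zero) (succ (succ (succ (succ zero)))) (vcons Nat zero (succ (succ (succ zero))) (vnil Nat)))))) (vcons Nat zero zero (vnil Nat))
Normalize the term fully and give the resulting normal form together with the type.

reduced normal form:
  succ (succ (succ zero))
type:
  Nat
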